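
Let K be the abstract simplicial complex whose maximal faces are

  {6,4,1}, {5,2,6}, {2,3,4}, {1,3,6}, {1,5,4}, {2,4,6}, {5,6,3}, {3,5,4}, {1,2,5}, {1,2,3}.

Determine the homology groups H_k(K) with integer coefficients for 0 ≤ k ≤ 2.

H_0 ≅ Z,  H_1 ≅ Z/2,  H_2 = 0.

Take the total order 1 < 2 < 3 < 4 < 5 < 6 on the vertex set. Then K (dimension 2) consists of the simplices:

  0-simplices (6): [1], [2], [3], [4], [5], [6]
  1-simplices (15): [1,2], [1,3], [1,4], [1,5], [1,6], [2,3], [2,4], [2,5], [2,6], [3,4], [3,5], [3,6], [4,5], [4,6], [5,6]
  2-simplices (10): [1,2,3], [1,2,5], [1,3,6], [1,4,5], [1,4,6], [2,3,4], [2,4,6], [2,5,6], [3,4,5], [3,5,6]

giving chain groups C_0 ≅ Z^6, C_1 ≅ Z^15, C_2 ≅ Z^10.

The boundary map ∂_1: C_1 → C_0 is given by ∂[p,q] = [q] − [p].
As a 6×15 matrix over Z this has rank 5, with invariant factors (1,1,1,1,1).

The boundary map ∂_2: C_2 → C_1 maps a triangle to the signed sum of its edges. For instance
  ∂[1,4,5] = [4,5] − [1,5] + [1,4],
  ∂[2,4,6] = [4,6] − [2,6] + [2,4].
As a 15×10 matrix over Z this has rank 10, with invariant factors (1,1,1,1,1,1,1,1,1,2).

From H_k ≅ ker(∂_k) / im(∂_{k+1}) we obtain:

  H_0: rank C_0 − rank ∂_1 = 6 − 5 = 1, and the invariant factors of ∂_1 are all 1, so H_0 ≅ Z.
  H_1: rank ker ∂_1 − rank ∂_2 = (15 − 5) − 10 = 0, and ∂_2 has invariant factor 2 > 1, so H_1 ≅ Z/2.
  H_2: rank ker ∂_2 − rank ∂_3 = (10 − 10) − 0 = 0, and there is no ∂_3, so H_2 ≅ 0.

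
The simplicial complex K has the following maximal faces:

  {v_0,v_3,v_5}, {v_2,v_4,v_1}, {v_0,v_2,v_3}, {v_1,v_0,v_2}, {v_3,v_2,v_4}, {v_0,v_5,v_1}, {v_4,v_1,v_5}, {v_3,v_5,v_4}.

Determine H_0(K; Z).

H_0 ≅ Z.

Take the total order v_0 < v_1 < v_2 < v_3 < v_4 < v_5 on the vertex set. Then K (dimension 2) consists of the simplices:

  0-simplices (6): [v_0], [v_1], [v_2], [v_3], [v_4], [v_5]
  1-simplices (12): [v_0,v_1], [v_0,v_2], [v_0,v_3], [v_0,v_5], [v_1,v_2], [v_1,v_4], [v_1,v_5], [v_2,v_3], [v_2,v_4], [v_3,v_4], [v_3,v_5], [v_4,v_5]
  2-simplices (8): [v_0,v_1,v_2], [v_0,v_1,v_5], [v_0,v_2,v_3], [v_0,v_3,v_5], [v_1,v_2,v_4], [v_1,v_4,v_5], [v_2,v_3,v_4], [v_3,v_4,v_5]

giving chain groups C_0 ≅ Z^6, C_1 ≅ Z^12, C_2 ≅ Z^8.

The boundary map ∂_1: C_1 → C_0 sends each edge [p,q] (with p < q) to q − p.
As a 6×12 matrix over Z this has rank 5, with invariant factors (1,1,1,1,1).

Boundary ∂_2: C_2 → C_1 sends each 2-simplex [p,q,r] to [q,r] − [p,r] + [p,q]. For instance
  ∂[v_3,v_4,v_5] = [v_4,v_5] − [v_3,v_5] + [v_3,v_4],
  ∂[v_1,v_4,v_5] = [v_4,v_5] − [v_1,v_5] + [v_1,v_4].
The 12×8 boundary matrix has rank 7 and Smith normal form diag(1,1,1,1,1,1,1).

Now H_k = ker ∂_k / im ∂_{k+1}, so:

  H_0: rank C_0 − rank ∂_1 = 6 − 5 = 1, and the invariant factors of ∂_1 are all 1, so H_0 ≅ Z.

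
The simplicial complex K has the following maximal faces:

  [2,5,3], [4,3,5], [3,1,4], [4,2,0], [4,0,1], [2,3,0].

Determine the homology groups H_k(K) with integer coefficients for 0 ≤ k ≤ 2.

K has 6 vertices, 12 edges, 6 triangles.
rank ∂_0 = 0, rank ∂_1 = 5 ⇒ b_0 = 6 − 0 − 5 = 1; all invariant factors of ∂_1 are 1 so no torsion. So H_0 = Z.
rank ∂_1 = 5, rank ∂_2 = 6 ⇒ b_1 = 12 − 5 − 6 = 1; all invariant factors of ∂_2 are 1 so no torsion. So H_1 = Z.
rank ∂_2 = 6, rank ∂_3 = 0 ⇒ b_2 = 6 − 6 − 0 = 0. So H_2 = 0.

H_0 = Z,  H_1 = Z,  H_2 = 0.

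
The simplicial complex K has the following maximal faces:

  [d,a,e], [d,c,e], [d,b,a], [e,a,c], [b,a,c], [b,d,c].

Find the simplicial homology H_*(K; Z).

We work with the vertex ordering a < b < c < d < e. The simplices of K, each written with vertices in increasing order, are:

  0-simplices (5): a, b, c, d, e
  1-simplices (9): ab, ac, ad, ae, bc, bd, cd, ce, de
  2-simplices (6): abc, abd, ace, ade, bcd, cde

giving chain groups C_0 ≅ Z^5, C_1 ≅ Z^9, C_2 ≅ Z^6.

Boundary ∂_1: C_1 → C_0 sends each edge [p,q] (with p < q) to q − p.
The resulting 5×9 matrix has rank 4, and its Smith normal form has invariant factors (1,1,1,1).

The boundary map ∂_2: C_2 → C_1 sends each 2-simplex [p,q,r] to [q,r] − [p,r] + [p,q]. For instance
  ∂cde = de − ce + cd,
  ∂ade = de − ae + ad.
The 9×6 boundary matrix has rank 5 and Smith normal form diag(1,1,1,1,1).

From H_k ≅ ker(∂_k) / im(∂_{k+1}) we obtain:

  H_0: rank C_0 − rank ∂_1 = 5 − 4 = 1, and the invariant factors of ∂_1 are all 1, so H_0 = Z.
  H_1: rank ker ∂_1 − rank ∂_2 = (9 − 4) − 5 = 0, and the invariant factors of ∂_2 are all 1, so H_1 = 0.
  H_2: rank ker ∂_2 − rank ∂_3 = (6 − 5) − 0 = 1, and there is no ∂_3, so H_2 = Z.

As a check, the Euler characteristic is 5 − 9 + 6 = 2, which agrees with 1 − 0 + 1 = 2.

H_0 ≅ Z,  H_1 = 0,  H_2 ≅ Z.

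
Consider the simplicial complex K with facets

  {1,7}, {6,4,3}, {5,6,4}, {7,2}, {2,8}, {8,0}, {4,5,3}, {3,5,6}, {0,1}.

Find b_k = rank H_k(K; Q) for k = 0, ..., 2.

Order the vertices as 0 < 1 < 2 < 3 < 4 < 5 < 6 < 7 < 8. Listing each simplex with vertices in this order, K has dimension 2 with simplices:

  0-simplices (9): [0], [1], [2], [3], [4], [5], [6], [7], [8]
  1-simplices (11): [0,1], [0,8], [1,7], [2,7], [2,8], [3,4], [3,5], [3,6], [4,5], [4,6], [5,6]
  2-simplices (4): [3,4,5], [3,4,6], [3,5,6], [4,5,6]

Hence C_0 ≅ Z^9, C_1 ≅ Z^11, C_2 ≅ Z^4.

The boundary map ∂_1: C_1 → C_0 sends each edge [p,q] (with p < q) to q − p. For instance
  ∂[1,7] = [7] − [1].
As a 9×11 matrix over Z this has rank 7, with invariant factors (1,1,1,1,1,1,1).

Boundary ∂_2: C_2 → C_1 acts by ∂[p,q,r] = [q,r] − [p,r] + [p,q]. For instance
  ∂[4,5,6] = [5,6] − [4,6] + [4,5],
  ∂[3,4,5] = [4,5] − [3,5] + [3,4].
This gives a 11×4 integer matrix of rank 3; reducing to Smith normal form yields diagonal entries (1,1,1).

From H_k ≅ ker(∂_k) / im(∂_{k+1}) we obtain:

  H_0: rank C_0 − rank ∂_1 = 9 − 7 = 2, and the invariant factors of ∂_1 are all 1, so H_0 ≅ Z^2.
  H_1: rank ker ∂_1 − rank ∂_2 = (11 − 7) − 3 = 1, and the invariant factors of ∂_2 are all 1, so H_1 ≅ Z.
  H_2: rank ker ∂_2 − rank ∂_3 = (4 − 3) − 0 = 1, and there is no ∂_3, so H_2 ≅ Z.

As a check, the Euler characteristic is 9 − 11 + 4 = 2, which agrees with 2 − 1 + 1 = 2.

Hence the Betti numbers are b_0 = 2, b_1 = 1, b_2 = 1.

b_0 = 2, b_1 = 1, b_2 = 1.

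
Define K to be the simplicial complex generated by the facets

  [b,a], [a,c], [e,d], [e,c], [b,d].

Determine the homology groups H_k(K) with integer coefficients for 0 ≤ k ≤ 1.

H_0 = Z,  H_1 = Z.

Take the total order a < b < c < d < e on the vertex set. Then K (dimension 1) consists of the simplices:

  0-simplices (5): a, b, c, d, e
  1-simplices (5): ab, ac, bd, ce, de

giving chain groups C_0 ≅ Z^5, C_1 ≅ Z^5.

∂_1: C_1 → C_0 maps an edge to its endpoints' difference, ∂[p,q] = q − p.
The 5×5 boundary matrix has rank 4 and Smith normal form diag(1,1,1,1).

Reading off H_k = ker ∂_k / im ∂_{k+1}:

  H_0: rank C_0 − rank ∂_1 = 5 − 4 = 1, and the invariant factors of ∂_1 are all 1, so H_0 ≅ Z.
  H_1: rank ker ∂_1 − rank ∂_2 = (5 − 4) − 0 = 1, and there is no ∂_2, so H_1 ≅ Z.

As a check, the Euler characteristic is 5 − 5 = 0, which agrees with 1 − 1 = 0.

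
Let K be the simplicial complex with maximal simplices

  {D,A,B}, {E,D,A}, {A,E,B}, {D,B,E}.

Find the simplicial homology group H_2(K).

H_2 = Z.

Order the vertices as A < B < D < E. Listing each simplex with vertices in this order, K has dimension 2 with simplices:

  0-simplices (4): A, B, D, E
  1-simplices (6): AB, AD, AE, BD, BE, DE
  2-simplices (4): ABD, ABE, ADE, BDE

giving chain groups C_0 ≅ Z^4, C_1 ≅ Z^6, C_2 ≅ Z^4.

The boundary map ∂_1: C_1 → C_0 maps an edge to its endpoints' difference, ∂[p,q] = q − p. For instance
  ∂AE = E − A.
As a 4×6 matrix over Z this has rank 3, with invariant factors (1,1,1).

Boundary ∂_2: C_2 → C_1 maps a triangle to the signed sum of its edges. For instance
  ∂ADE = DE − AE + AD,
  ∂BDE = DE − BE + BD.
As a 6×4 matrix over Z this has rank 3, with invariant factors (1,1,1).

From H_k ≅ ker(∂_k) / im(∂_{k+1}) we obtain:

  H_2: rank ker ∂_2 − rank ∂_3 = (4 − 3) − 0 = 1, and there is no ∂_3, so H_2 = Z.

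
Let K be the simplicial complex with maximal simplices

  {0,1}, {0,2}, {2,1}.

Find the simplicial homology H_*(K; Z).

Order the vertices as 0 < 1 < 2. Listing each simplex with vertices in this order, K has dimension 1 with simplices:

  0-simplices (3): [0], [1], [2]
  1-simplices (3): [0,1], [0,2], [1,2]

Hence C_0 ≅ Z^3, C_1 ≅ Z^3.

The boundary map ∂_1: C_1 → C_0 maps an edge to its endpoints' difference, ∂[p,q] = q − p. For instance
  ∂[0,1] = [1] − [0].
The resulting 3×3 matrix has rank 2, and its Smith normal form has invariant factors (1,1).

Now H_k = ker ∂_k / im ∂_{k+1}, so:

  H_0: rank C_0 − rank ∂_1 = 3 − 2 = 1, and the invariant factors of ∂_1 are all 1, so H_0 = Z.
  H_1: rank ker ∂_1 − rank ∂_2 = (3 − 2) − 0 = 1, and there is no ∂_2, so H_1 = Z.

(K is a triangulation of the circle S^1.)

H_0 ≅ Z,  H_1 ≅ Z.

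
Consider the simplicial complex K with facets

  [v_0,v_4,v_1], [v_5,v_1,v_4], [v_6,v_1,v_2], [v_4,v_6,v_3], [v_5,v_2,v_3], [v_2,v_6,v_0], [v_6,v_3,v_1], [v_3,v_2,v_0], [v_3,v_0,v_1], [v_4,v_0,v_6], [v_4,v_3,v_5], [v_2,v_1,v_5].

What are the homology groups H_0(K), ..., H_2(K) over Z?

H_0 = Z,  H_1 = Z/2Z,  H_2 = 0.

K has 7 vertices, 18 edges, 12 triangles.
rank ∂_0 = 0, rank ∂_1 = 6 ⇒ b_0 = 7 − 0 − 6 = 1; all invariant factors of ∂_1 are 1 so no torsion. So H_0 = Z.
rank ∂_1 = 6, rank ∂_2 = 12 ⇒ b_1 = 18 − 6 − 12 = 0; ∂_2 has invariant factor(s) [2] giving torsion. So H_1 = Z/2Z.
rank ∂_2 = 12, rank ∂_3 = 0 ⇒ b_2 = 12 − 12 − 0 = 0. So H_2 = 0.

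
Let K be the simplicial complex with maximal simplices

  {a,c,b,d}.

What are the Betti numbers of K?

b_0 = 1, b_1 = 0, b_2 = 0, b_3 = 0.

Order the vertices as a < b < c < d. Listing each simplex with vertices in this order, K has dimension 3 with simplices:

  0-simplices (4): a, b, c, d
  1-simplices (6): ab, ac, ad, bc, bd, cd
  2-simplices (4): abc, abd, acd, bcd
  3-simplices (1): abcd

Hence C_0 ≅ Z^4, C_1 ≅ Z^6, C_2 ≅ Z^4, C_3 ≅ Z^1.

Boundary ∂_1: C_1 → C_0 sends each edge [p,q] (with p < q) to q − p. For instance
  ∂ad = d − a.
This gives a 4×6 integer matrix of rank 3; reducing to Smith normal form yields diagonal entries (1,1,1).

∂_2: C_2 → C_1 acts by ∂[p,q,r] = [q,r] − [p,r] + [p,q]. For instance
  ∂acd = cd − ad + ac,
  ∂bcd = cd − bd + bc.
This gives a 6×4 integer matrix of rank 3; reducing to Smith normal form yields diagonal entries (1,1,1).

Boundary ∂_3: C_3 → C_2 sends each 3-simplex σ to the alternating sum Σ_i (−1)^i (σ with its i-th vertex removed). For instance
  ∂abcd = bcd − acd + abd − abc.
As a 4×1 matrix over Z this has rank 1, with invariant factors (1).

From H_k ≅ ker(∂_k) / im(∂_{k+1}) we obtain:

  H_0: rank C_0 − rank ∂_1 = 4 − 3 = 1, and the invariant factors of ∂_1 are all 1, so H_0 ≅ Z.
  H_1: rank ker ∂_1 − rank ∂_2 = (6 − 3) − 3 = 0, and the invariant factors of ∂_2 are all 1, so H_1 ≅ 0.
  H_2: rank ker ∂_2 − rank ∂_3 = (4 − 3) − 1 = 0, and the invariant factors of ∂_3 are all 1, so H_2 ≅ 0.
  H_3: rank ker ∂_3 − rank ∂_4 = (1 − 1) − 0 = 0, and there is no ∂_4, so H_3 ≅ 0.

Hence the Betti numbers are b_0 = 1, b_1 = 0, b_2 = 0, b_3 = 0.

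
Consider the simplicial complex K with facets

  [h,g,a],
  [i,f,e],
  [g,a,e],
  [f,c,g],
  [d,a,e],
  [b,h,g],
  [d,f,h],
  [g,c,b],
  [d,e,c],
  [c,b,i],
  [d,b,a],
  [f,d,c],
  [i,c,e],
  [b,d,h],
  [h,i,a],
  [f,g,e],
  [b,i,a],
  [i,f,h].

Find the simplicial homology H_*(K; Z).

H_0 = Z,  H_1 = Z ⊕ Z_2,  H_2 = 0.

K has 9 vertices, 27 edges, 18 triangles.
rank ∂_0 = 0, rank ∂_1 = 8 ⇒ b_0 = 9 − 0 − 8 = 1; all invariant factors of ∂_1 are 1 so no torsion. So H_0 ≅ Z.
rank ∂_1 = 8, rank ∂_2 = 18 ⇒ b_1 = 27 − 8 − 18 = 1; ∂_2 has invariant factor(s) [2] giving torsion. So H_1 ≅ Z ⊕ Z_2.
rank ∂_2 = 18, rank ∂_3 = 0 ⇒ b_2 = 18 − 18 − 0 = 0. So H_2 ≅ 0.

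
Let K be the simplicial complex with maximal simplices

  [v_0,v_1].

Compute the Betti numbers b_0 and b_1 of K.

K has 2 vertices, 1 edge.
rank ∂_0 = 0, rank ∂_1 = 1 ⇒ b_0 = 2 − 0 − 1 = 1; all invariant factors of ∂_1 are 1 so no torsion. So H_0 ≅ Z.
rank ∂_1 = 1, rank ∂_2 = 0 ⇒ b_1 = 1 − 1 − 0 = 0. So H_1 ≅ 0.

b_0 = 1, b_1 = 0.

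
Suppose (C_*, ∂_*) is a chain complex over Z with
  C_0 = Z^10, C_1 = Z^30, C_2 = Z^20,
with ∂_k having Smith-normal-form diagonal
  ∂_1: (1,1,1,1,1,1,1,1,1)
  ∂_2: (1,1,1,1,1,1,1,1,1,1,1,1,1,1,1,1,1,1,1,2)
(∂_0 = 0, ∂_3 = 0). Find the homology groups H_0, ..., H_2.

H_0 ≅ Z,  H_1 ≅ Z ⊕ Z/2,  H_2 = 0.

H_0: b_0 = 10 − 0 − 9 = 1; torsion from ∂_1 factors > 1: none. So H_0 ≅ Z.
H_1: b_1 = 30 − 9 − 20 = 1; torsion from ∂_2 factors > 1: [2]. So H_1 ≅ Z ⊕ Z/2.
H_2: b_2 = 20 − 20 − 0 = 0; torsion from ∂_3 factors > 1: none. So H_2 ≅ 0.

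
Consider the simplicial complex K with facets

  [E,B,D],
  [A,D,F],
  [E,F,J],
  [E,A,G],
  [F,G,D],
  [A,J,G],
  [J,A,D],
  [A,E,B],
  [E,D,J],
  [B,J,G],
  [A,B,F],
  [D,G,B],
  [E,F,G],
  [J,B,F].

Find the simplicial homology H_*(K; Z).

Take the total order A < B < D < E < F < G < J on the vertex set. Then K (dimension 2) consists of the simplices:

  0-simplices (7): A, B, D, E, F, G, J
  1-simplices (21): AB, AD, AE, AF, AG, AJ, BD, BE, BF, BG, BJ, DE, DF, DG, DJ, EF, EG, EJ, FG, FJ, GJ
  2-simplices (14): ABE, ABF, ADF, ADJ, AEG, AGJ, BDE, BDG, BFJ, BGJ, DEJ, DFG, EFG, EFJ

so the chain groups are C_0 ≅ Z^7, C_1 ≅ Z^21, C_2 ≅ Z^14.

∂_1: C_1 → C_0 maps an edge to its endpoints' difference, ∂[p,q] = q − p. For instance
  ∂DF = F − D.
The 7×21 boundary matrix has rank 6 and Smith normal form diag(1,1,1,1,1,1).

Boundary ∂_2: C_2 → C_1 acts by ∂[p,q,r] = [q,r] − [p,r] + [p,q]. For instance
  ∂EFJ = FJ − EJ + EF,
  ∂BGJ = GJ − BJ + BG.
The 21×14 boundary matrix has rank 13 and Smith normal form diag(1,1,1,1,1,1,1,1,1,1,1,1,1).

Computing H_k = (kernel of ∂_k) / (image of ∂_{k+1}):

  H_0: rank C_0 − rank ∂_1 = 7 − 6 = 1, and the invariant factors of ∂_1 are all 1, so H_0 = Z.
  H_1: rank ker ∂_1 − rank ∂_2 = (21 − 6) − 13 = 2, and the invariant factors of ∂_2 are all 1, so H_1 = Z^2.
  H_2: rank ker ∂_2 − rank ∂_3 = (14 − 13) − 0 = 1, and there is no ∂_3, so H_2 = Z.

As a check, the Euler characteristic is 7 − 21 + 14 = 0, which agrees with 1 − 2 + 1 = 0.
(K is a triangulation of the torus T^2.)

H_0 ≅ Z,  H_1 ≅ Z^2,  H_2 ≅ Z.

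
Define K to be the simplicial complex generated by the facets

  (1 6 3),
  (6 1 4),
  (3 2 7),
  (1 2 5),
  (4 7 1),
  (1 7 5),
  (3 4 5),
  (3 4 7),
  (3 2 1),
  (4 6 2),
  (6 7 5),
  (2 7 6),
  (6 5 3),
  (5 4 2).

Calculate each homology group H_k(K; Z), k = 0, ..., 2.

Order the vertices as 1 < 2 < 3 < 4 < 5 < 6 < 7. Listing each simplex with vertices in this order, K has dimension 2 with simplices:

  0-simplices (7): [1], [2], [3], [4], [5], [6], [7]
  1-simplices (21): [1,2], [1,3], [1,4], [1,5], [1,6], [1,7], [2,3], [2,4], [2,5], [2,6], [2,7], [3,4], [3,5], [3,6], [3,7], [4,5], [4,6], [4,7], [5,6], [5,7], [6,7]
  2-simplices (14): [1,2,3], [1,2,5], [1,3,6], [1,4,6], [1,4,7], [1,5,7], [2,3,7], [2,4,5], [2,4,6], [2,6,7], [3,4,5], [3,4,7], [3,5,6], [5,6,7]

giving chain groups C_0 ≅ Z^7, C_1 ≅ Z^21, C_2 ≅ Z^14.

∂_1: C_1 → C_0 maps an edge to its endpoints' difference, ∂[p,q] = q − p. For instance
  ∂[2,4] = [4] − [2].
The resulting 7×21 matrix has rank 6, and its Smith normal form has invariant factors (1,1,1,1,1,1).

The boundary map ∂_2: C_2 → C_1 sends each 2-simplex [p,q,r] to [q,r] − [p,r] + [p,q]. For instance
  ∂[2,3,7] = [3,7] − [2,7] + [2,3],
  ∂[2,6,7] = [6,7] − [2,7] + [2,6].
The 21×14 boundary matrix has rank 13 and Smith normal form diag(1,1,1,1,1,1,1,1,1,1,1,1,1).

From H_k ≅ ker(∂_k) / im(∂_{k+1}) we obtain:

  H_0: rank C_0 − rank ∂_1 = 7 − 6 = 1, and the invariant factors of ∂_1 are all 1, so H_0 ≅ Z.
  H_1: rank ker ∂_1 − rank ∂_2 = (21 − 6) − 13 = 2, and the invariant factors of ∂_2 are all 1, so H_1 ≅ Z^2.
  H_2: rank ker ∂_2 − rank ∂_3 = (14 − 13) − 0 = 1, and there is no ∂_3, so H_2 ≅ Z.

As a check, the Euler characteristic is 7 − 21 + 14 = 0, which agrees with 1 − 2 + 1 = 0.

H_0 = Z,  H_1 = Z^2,  H_2 = Z.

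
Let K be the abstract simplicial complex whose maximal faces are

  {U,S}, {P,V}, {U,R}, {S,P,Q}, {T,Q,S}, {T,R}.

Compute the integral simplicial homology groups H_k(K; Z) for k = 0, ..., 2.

Fix the vertex order P < Q < R < S < T < U < V and write every simplex with vertices in increasing order. Then dim K = 2 and the simplices of K are:

  0-simplices (7): P, Q, R, S, T, U, V
  1-simplices (9): PQ, PS, PV, QS, QT, RT, RU, ST, SU
  2-simplices (2): PQS, QST

Hence C_0 ≅ Z^7, C_1 ≅ Z^9, C_2 ≅ Z^2.

∂_1: C_1 → C_0 sends each edge [p,q] (with p < q) to q − p. For instance
  ∂PQ = Q − P.
The resulting 7×9 matrix has rank 6, and its Smith normal form has invariant factors (1,1,1,1,1,1).

∂_2: C_2 → C_1 sends each 2-simplex [p,q,r] to [q,r] − [p,r] + [p,q]. For instance
  ∂QST = ST − QT + QS,
  ∂PQS = QS − PS + PQ.
As a 9×2 matrix over Z this has rank 2, with invariant factors (1,1).

Reading off H_k = ker ∂_k / im ∂_{k+1}:

  H_0: rank C_0 − rank ∂_1 = 7 − 6 = 1, and the invariant factors of ∂_1 are all 1, so H_0 ≅ Z.
  H_1: rank ker ∂_1 − rank ∂_2 = (9 − 6) − 2 = 1, and the invariant factors of ∂_2 are all 1, so H_1 ≅ Z.
  H_2: rank ker ∂_2 − rank ∂_3 = (2 − 2) − 0 = 0, and there is no ∂_3, so H_2 ≅ 0.

As a check, the Euler characteristic is 7 − 9 + 2 = 0, which agrees with 1 − 1 + 0 = 0.

H_0 = Z,  H_1 = Z,  H_2 = 0.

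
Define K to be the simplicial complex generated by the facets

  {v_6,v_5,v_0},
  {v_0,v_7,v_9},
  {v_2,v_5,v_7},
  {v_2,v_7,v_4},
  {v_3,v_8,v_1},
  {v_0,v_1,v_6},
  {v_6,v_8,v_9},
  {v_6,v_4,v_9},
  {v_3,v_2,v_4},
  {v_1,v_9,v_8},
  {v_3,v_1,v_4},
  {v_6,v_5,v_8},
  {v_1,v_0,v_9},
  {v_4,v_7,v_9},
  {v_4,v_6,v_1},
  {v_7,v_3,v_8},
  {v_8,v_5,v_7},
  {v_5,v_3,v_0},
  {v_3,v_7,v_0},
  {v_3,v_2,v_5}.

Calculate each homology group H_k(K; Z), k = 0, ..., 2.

K has 10 vertices, 30 edges, 20 triangles.
rank ∂_0 = 0, rank ∂_1 = 9 ⇒ b_0 = 10 − 0 − 9 = 1; all invariant factors of ∂_1 are 1 so no torsion. So H_0 = Z.
rank ∂_1 = 9, rank ∂_2 = 20 ⇒ b_1 = 30 − 9 − 20 = 1; ∂_2 has invariant factor(s) [2] giving torsion. So H_1 = Z ⊕ Z/2Z.
rank ∂_2 = 20, rank ∂_3 = 0 ⇒ b_2 = 20 − 20 − 0 = 0. So H_2 = 0.

H_0 ≅ Z,  H_1 ≅ Z ⊕ Z/2Z,  H_2 = 0.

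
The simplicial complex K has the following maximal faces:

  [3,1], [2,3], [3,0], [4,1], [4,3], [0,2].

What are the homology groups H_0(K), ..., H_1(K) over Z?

H_0 ≅ Z,  H_1 ≅ Z^2.

We work with the vertex ordering 0 < 1 < 2 < 3 < 4. The simplices of K, each written with vertices in increasing order, are:

  0-simplices (5): [0], [1], [2], [3], [4]
  1-simplices (6): [0,2], [0,3], [1,3], [1,4], [2,3], [3,4]

so the chain groups are C_0 ≅ Z^5, C_1 ≅ Z^6.

The boundary map ∂_1: C_1 → C_0 maps an edge to its endpoints' difference, ∂[p,q] = q − p.
The 5×6 boundary matrix has rank 4 and Smith normal form diag(1,1,1,1).

From H_k ≅ ker(∂_k) / im(∂_{k+1}) we obtain:

  H_0: rank C_0 − rank ∂_1 = 5 − 4 = 1, and the invariant factors of ∂_1 are all 1, so H_0 ≅ Z.
  H_1: rank ker ∂_1 − rank ∂_2 = (6 − 4) − 0 = 2, and there is no ∂_2, so H_1 ≅ Z^2.

As a check, the Euler characteristic is 5 − 6 = -1, which agrees with 1 − 2 = -1.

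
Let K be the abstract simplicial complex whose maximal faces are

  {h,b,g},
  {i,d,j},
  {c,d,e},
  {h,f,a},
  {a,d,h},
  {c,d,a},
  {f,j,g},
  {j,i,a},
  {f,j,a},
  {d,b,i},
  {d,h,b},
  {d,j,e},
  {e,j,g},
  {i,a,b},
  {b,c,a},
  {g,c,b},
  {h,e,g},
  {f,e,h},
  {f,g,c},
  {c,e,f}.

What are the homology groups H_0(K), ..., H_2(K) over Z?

H_0 ≅ Z,  H_1 ≅ Z ⊕ Z_2,  H_2 = 0.

Take the total order a < b < c < d < e < f < g < h < i < j on the vertex set. Then K (dimension 2) consists of the simplices:

  0-simplices (10): a, b, c, d, e, f, g, h, i, j
  1-simplices (30): ab, ac, ad, af, ah, ai, aj, bc, bd, bg, bh, bi, cd, ce, cf, cg, de, dh, di, dj, ef, eg, eh, ej, fg, fh, fj, gh, gj, ij
  2-simplices (20): abc, abi, acd, adh, afh, afj, aij, bcg, bdh, bdi, bgh, cde, cef, cfg, dej, dij, efh, egh, egj, fgj

giving chain groups C_0 ≅ Z^10, C_1 ≅ Z^30, C_2 ≅ Z^20.

∂_1: C_1 → C_0 sends each edge [p,q] (with p < q) to q − p. For instance
  ∂di = i − d.
The resulting 10×30 matrix has rank 9, and its Smith normal form has invariant factors (1,1,1,1,1,1,1,1,1).

∂_2: C_2 → C_1 sends each 2-simplex [p,q,r] to [q,r] − [p,r] + [p,q]. For instance
  ∂aij = ij − aj + ai,
  ∂afh = fh − ah + af.
This gives a 30×20 integer matrix of rank 20; reducing to Smith normal form yields diagonal entries (1,1,1,1,1,1,1,1,1,1,1,1,1,1,1,1,1,1,1,2).

Computing H_k = (kernel of ∂_k) / (image of ∂_{k+1}):

  H_0: rank C_0 − rank ∂_1 = 10 − 9 = 1, and the invariant factors of ∂_1 are all 1, so H_0 = Z.
  H_1: rank ker ∂_1 − rank ∂_2 = (30 − 9) − 20 = 1, and ∂_2 has invariant factor 2 > 1, so H_1 = Z ⊕ Z_2.
  H_2: rank ker ∂_2 − rank ∂_3 = (20 − 20) − 0 = 0, and there is no ∂_3, so H_2 = 0.

As a check, the Euler characteristic is 10 − 30 + 20 = 0, which agrees with 1 − 1 + 0 = 0.
(K is a triangulation of the Klein bottle.)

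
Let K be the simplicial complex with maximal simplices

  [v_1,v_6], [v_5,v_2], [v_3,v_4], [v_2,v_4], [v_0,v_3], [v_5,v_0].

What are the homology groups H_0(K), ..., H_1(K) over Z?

H_0 = Z^2,  H_1 = Z.

Order the vertices as v_0 < v_1 < v_2 < v_3 < v_4 < v_5 < v_6. Listing each simplex with vertices in this order, K has dimension 1 with simplices:

  0-simplices (7): [v_0], [v_1], [v_2], [v_3], [v_4], [v_5], [v_6]
  1-simplices (6): [v_0,v_3], [v_0,v_5], [v_1,v_6], [v_2,v_4], [v_2,v_5], [v_3,v_4]

so the chain groups are C_0 ≅ Z^7, C_1 ≅ Z^6.

∂_1: C_1 → C_0 maps an edge to its endpoints' difference, ∂[p,q] = q − p. For instance
  ∂[v_3,v_4] = [v_4] − [v_3].
As a 7×6 matrix over Z this has rank 5, with invariant factors (1,1,1,1,1).

Now H_k = ker ∂_k / im ∂_{k+1}, so:

  H_0: rank C_0 − rank ∂_1 = 7 − 5 = 2, and the invariant factors of ∂_1 are all 1, so H_0 = Z^2.
  H_1: rank ker ∂_1 − rank ∂_2 = (6 − 5) − 0 = 1, and there is no ∂_2, so H_1 = Z.

As a check, the Euler characteristic is 7 − 6 = 1, which agrees with 2 − 1 = 1.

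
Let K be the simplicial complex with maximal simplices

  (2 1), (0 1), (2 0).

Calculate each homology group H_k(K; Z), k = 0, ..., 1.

H_0 ≅ Z,  H_1 ≅ Z.

We work with the vertex ordering 0 < 1 < 2. The simplices of K, each written with vertices in increasing order, are:

  0-simplices (3): [0], [1], [2]
  1-simplices (3): [0,1], [0,2], [1,2]

so the chain groups are C_0 ≅ Z^3, C_1 ≅ Z^3.

The boundary map ∂_1: C_1 → C_0 maps an edge to its endpoints' difference, ∂[p,q] = q − p. For instance
  ∂[0,2] = [2] − [0].
The 3×3 boundary matrix has rank 2 and Smith normal form diag(1,1).

From H_k ≅ ker(∂_k) / im(∂_{k+1}) we obtain:

  H_0: rank C_0 − rank ∂_1 = 3 − 2 = 1, and the invariant factors of ∂_1 are all 1, so H_0 ≅ Z.
  H_1: rank ker ∂_1 − rank ∂_2 = (3 − 2) − 0 = 1, and there is no ∂_2, so H_1 ≅ Z.

(K is a triangulation of the circle S^1.)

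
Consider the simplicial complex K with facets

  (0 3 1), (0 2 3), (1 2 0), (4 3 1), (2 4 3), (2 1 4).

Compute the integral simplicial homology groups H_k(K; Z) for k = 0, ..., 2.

H_0 = Z,  H_1 = 0,  H_2 = Z.

Order the vertices as 0 < 1 < 2 < 3 < 4. Listing each simplex with vertices in this order, K has dimension 2 with simplices:

  0-simplices (5): [0], [1], [2], [3], [4]
  1-simplices (9): [0,1], [0,2], [0,3], [1,2], [1,3], [1,4], [2,3], [2,4], [3,4]
  2-simplices (6): [0,1,2], [0,1,3], [0,2,3], [1,2,4], [1,3,4], [2,3,4]

Hence C_0 ≅ Z^5, C_1 ≅ Z^9, C_2 ≅ Z^6.

The boundary map ∂_1: C_1 → C_0 sends each edge [p,q] (with p < q) to q − p.
The 5×9 boundary matrix has rank 4 and Smith normal form diag(1,1,1,1).

Boundary ∂_2: C_2 → C_1 sends each 2-simplex [p,q,r] to [q,r] − [p,r] + [p,q]. For instance
  ∂[0,1,3] = [1,3] − [0,3] + [0,1],
  ∂[1,3,4] = [3,4] − [1,4] + [1,3].
As a 9×6 matrix over Z this has rank 5, with invariant factors (1,1,1,1,1).

Reading off H_k = ker ∂_k / im ∂_{k+1}:

  H_0: rank C_0 − rank ∂_1 = 5 − 4 = 1, and the invariant factors of ∂_1 are all 1, so H_0 ≅ Z.
  H_1: rank ker ∂_1 − rank ∂_2 = (9 − 4) − 5 = 0, and the invariant factors of ∂_2 are all 1, so H_1 ≅ 0.
  H_2: rank ker ∂_2 − rank ∂_3 = (6 − 5) − 0 = 1, and there is no ∂_3, so H_2 ≅ Z.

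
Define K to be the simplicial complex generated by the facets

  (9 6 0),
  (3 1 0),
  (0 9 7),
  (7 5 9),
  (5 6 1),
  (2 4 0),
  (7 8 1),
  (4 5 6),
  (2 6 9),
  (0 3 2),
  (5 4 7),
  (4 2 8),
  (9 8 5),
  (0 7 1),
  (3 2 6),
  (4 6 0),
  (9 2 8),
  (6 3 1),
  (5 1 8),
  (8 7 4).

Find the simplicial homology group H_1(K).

H_1 = Z × Z/2.

Take the total order 0 < 1 < 2 < 3 < 4 < 5 < 6 < 7 < 8 < 9 on the vertex set. Then K (dimension 2) consists of the simplices:

  0-simplices (10): [0], [1], [2], [3], [4], [5], [6], [7], [8], [9]
  1-simplices (30): (30 of them)
  2-simplices (20): (20 of them)

giving chain groups C_0 ≅ Z^10, C_1 ≅ Z^30, C_2 ≅ Z^20.

The boundary map ∂_1: C_1 → C_0 is given by ∂[p,q] = [q] − [p]. For instance
  ∂[0,2] = [2] − [0].
The 10×30 boundary matrix has rank 9 and Smith normal form diag(1,1,1,1,1,1,1,1,1).

Boundary ∂_2: C_2 → C_1 maps a triangle to the signed sum of its edges. For instance
  ∂[0,4,6] = [4,6] − [0,6] + [0,4],
  ∂[2,3,6] = [3,6] − [2,6] + [2,3].
The 30×20 boundary matrix has rank 20 and Smith normal form diag(1,1,1,1,1,1,1,1,1,1,1,1,1,1,1,1,1,1,1,2).

Computing H_k = (kernel of ∂_k) / (image of ∂_{k+1}):

  H_1: rank ker ∂_1 − rank ∂_2 = (30 − 9) − 20 = 1, and ∂_2 has invariant factor 2 > 1, so H_1 = Z × Z/2.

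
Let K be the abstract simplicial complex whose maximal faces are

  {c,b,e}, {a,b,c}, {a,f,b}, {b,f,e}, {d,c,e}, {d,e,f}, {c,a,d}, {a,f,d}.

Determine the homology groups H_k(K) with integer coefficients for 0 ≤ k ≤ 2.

H_0 ≅ Z,  H_1 = 0,  H_2 ≅ Z.

Fix the vertex order a < b < c < d < e < f and write every simplex with vertices in increasing order. Then dim K = 2 and the simplices of K are:

  0-simplices (6): a, b, c, d, e, f
  1-simplices (12): ab, ac, ad, af, bc, be, bf, cd, ce, de, df, ef
  2-simplices (8): abc, abf, acd, adf, bce, bef, cde, def

Hence C_0 ≅ Z^6, C_1 ≅ Z^12, C_2 ≅ Z^8.

Boundary ∂_1: C_1 → C_0 sends each edge [p,q] (with p < q) to q − p.
As a 6×12 matrix over Z this has rank 5, with invariant factors (1,1,1,1,1).

The boundary map ∂_2: C_2 → C_1 maps a triangle to the signed sum of its edges. For instance
  ∂adf = df − af + ad,
  ∂def = ef − df + de.
As a 12×8 matrix over Z this has rank 7, with invariant factors (1,1,1,1,1,1,1).

From H_k ≅ ker(∂_k) / im(∂_{k+1}) we obtain:

  H_0: rank C_0 − rank ∂_1 = 6 − 5 = 1, and the invariant factors of ∂_1 are all 1, so H_0 = Z.
  H_1: rank ker ∂_1 − rank ∂_2 = (12 − 5) − 7 = 0, and the invariant factors of ∂_2 are all 1, so H_1 = 0.
  H_2: rank ker ∂_2 − rank ∂_3 = (8 − 7) − 0 = 1, and there is no ∂_3, so H_2 = Z.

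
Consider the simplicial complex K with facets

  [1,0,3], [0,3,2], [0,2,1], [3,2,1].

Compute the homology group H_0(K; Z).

K has 4 vertices, 6 edges, 4 triangles.
rank ∂_0 = 0, rank ∂_1 = 3 ⇒ b_0 = 4 − 0 − 3 = 1; all invariant factors of ∂_1 are 1 so no torsion. So H_0 = Z.

H_0 ≅ Z.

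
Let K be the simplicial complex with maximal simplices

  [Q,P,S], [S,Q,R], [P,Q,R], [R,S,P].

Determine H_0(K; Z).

Take the total order P < Q < R < S on the vertex set. Then K (dimension 2) consists of the simplices:

  0-simplices (4): P, Q, R, S
  1-simplices (6): PQ, PR, PS, QR, QS, RS
  2-simplices (4): PQR, PQS, PRS, QRS

so the chain groups are C_0 ≅ Z^4, C_1 ≅ Z^6, C_2 ≅ Z^4.

Boundary ∂_1: C_1 → C_0 maps an edge to its endpoints' difference, ∂[p,q] = q − p. For instance
  ∂PS = S − P.
The resulting 4×6 matrix has rank 3, and its Smith normal form has invariant factors (1,1,1).

The boundary map ∂_2: C_2 → C_1 acts by ∂[p,q,r] = [q,r] − [p,r] + [p,q]. For instance
  ∂PQR = QR − PR + PQ,
  ∂QRS = RS − QS + QR.
The resulting 6×4 matrix has rank 3, and its Smith normal form has invariant factors (1,1,1).

Reading off H_k = ker ∂_k / im ∂_{k+1}:

  H_0: rank C_0 − rank ∂_1 = 4 − 3 = 1, and the invariant factors of ∂_1 are all 1, so H_0 ≅ Z.

(K is a triangulation of the 2-sphere S^2.)

H_0 ≅ Z.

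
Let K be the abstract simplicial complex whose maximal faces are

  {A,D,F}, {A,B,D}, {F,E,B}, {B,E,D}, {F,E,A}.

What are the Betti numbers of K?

b_0 = 1, b_1 = 1, b_2 = 0.

K has 5 vertices, 10 edges, 5 triangles.
rank ∂_0 = 0, rank ∂_1 = 4 ⇒ b_0 = 5 − 0 − 4 = 1; all invariant factors of ∂_1 are 1 so no torsion. So H_0 = Z.
rank ∂_1 = 4, rank ∂_2 = 5 ⇒ b_1 = 10 − 4 − 5 = 1; all invariant factors of ∂_2 are 1 so no torsion. So H_1 = Z.
rank ∂_2 = 5, rank ∂_3 = 0 ⇒ b_2 = 5 − 5 − 0 = 0. So H_2 = 0.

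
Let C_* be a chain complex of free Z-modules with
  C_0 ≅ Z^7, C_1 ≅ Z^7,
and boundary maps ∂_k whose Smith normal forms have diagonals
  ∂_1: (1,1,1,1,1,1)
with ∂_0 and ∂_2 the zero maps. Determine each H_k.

H_0 = Z,  H_1 = Z.

H_0: b_0 = 7 − 0 − 6 = 1; torsion from ∂_1 factors > 1: none. So H_0 = Z.
H_1: b_1 = 7 − 6 − 0 = 1; torsion from ∂_2 factors > 1: none. So H_1 = Z.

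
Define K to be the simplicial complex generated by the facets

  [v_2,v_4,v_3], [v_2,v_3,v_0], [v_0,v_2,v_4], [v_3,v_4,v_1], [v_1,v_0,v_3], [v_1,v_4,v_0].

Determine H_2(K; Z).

H_2 ≅ Z.

Take the total order v_0 < v_1 < v_2 < v_3 < v_4 on the vertex set. Then K (dimension 2) consists of the simplices:

  0-simplices (5): [v_0], [v_1], [v_2], [v_3], [v_4]
  1-simplices (9): [v_0,v_1], [v_0,v_2], [v_0,v_3], [v_0,v_4], [v_1,v_3], [v_1,v_4], [v_2,v_3], [v_2,v_4], [v_3,v_4]
  2-simplices (6): [v_0,v_1,v_3], [v_0,v_1,v_4], [v_0,v_2,v_3], [v_0,v_2,v_4], [v_1,v_3,v_4], [v_2,v_3,v_4]

Hence C_0 ≅ Z^5, C_1 ≅ Z^9, C_2 ≅ Z^6.

Boundary ∂_1: C_1 → C_0 sends each edge [p,q] (with p < q) to q − p. For instance
  ∂[v_0,v_2] = [v_2] − [v_0].
As a 5×9 matrix over Z this has rank 4, with invariant factors (1,1,1,1).

The boundary map ∂_2: C_2 → C_1 sends each 2-simplex [p,q,r] to [q,r] − [p,r] + [p,q]. For instance
  ∂[v_0,v_1,v_4] = [v_1,v_4] − [v_0,v_4] + [v_0,v_1],
  ∂[v_0,v_2,v_3] = [v_2,v_3] − [v_0,v_3] + [v_0,v_2].
The resulting 9×6 matrix has rank 5, and its Smith normal form has invariant factors (1,1,1,1,1).

Now H_k = ker ∂_k / im ∂_{k+1}, so:

  H_2: rank ker ∂_2 − rank ∂_3 = (6 − 5) − 0 = 1, and there is no ∂_3, so H_2 ≅ Z.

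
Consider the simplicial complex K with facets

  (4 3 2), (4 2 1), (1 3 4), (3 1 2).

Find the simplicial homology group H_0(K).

Take the total order 1 < 2 < 3 < 4 on the vertex set. Then K (dimension 2) consists of the simplices:

  0-simplices (4): [1], [2], [3], [4]
  1-simplices (6): [1,2], [1,3], [1,4], [2,3], [2,4], [3,4]
  2-simplices (4): [1,2,3], [1,2,4], [1,3,4], [2,3,4]

so the chain groups are C_0 ≅ Z^4, C_1 ≅ Z^6, C_2 ≅ Z^4.

∂_1: C_1 → C_0 maps an edge to its endpoints' difference, ∂[p,q] = q − p. For instance
  ∂[1,2] = [2] − [1].
The 4×6 boundary matrix has rank 3 and Smith normal form diag(1,1,1).

The boundary map ∂_2: C_2 → C_1 sends each 2-simplex [p,q,r] to [q,r] − [p,r] + [p,q]. For instance
  ∂[1,2,3] = [2,3] − [1,3] + [1,2],
  ∂[1,3,4] = [3,4] − [1,4] + [1,3].
This gives a 6×4 integer matrix of rank 3; reducing to Smith normal form yields diagonal entries (1,1,1).

Computing H_k = (kernel of ∂_k) / (image of ∂_{k+1}):

  H_0: rank C_0 − rank ∂_1 = 4 − 3 = 1, and the invariant factors of ∂_1 are all 1, so H_0 = Z.

H_0 ≅ Z.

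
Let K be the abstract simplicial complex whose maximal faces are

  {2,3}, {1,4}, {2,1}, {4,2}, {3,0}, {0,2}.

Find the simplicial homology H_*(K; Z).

K has 5 vertices, 6 edges.
rank ∂_0 = 0, rank ∂_1 = 4 ⇒ b_0 = 5 − 0 − 4 = 1; all invariant factors of ∂_1 are 1 so no torsion. So H_0 ≅ Z.
rank ∂_1 = 4, rank ∂_2 = 0 ⇒ b_1 = 6 − 4 − 0 = 2. So H_1 ≅ Z^2.

H_0 ≅ Z,  H_1 ≅ Z^2.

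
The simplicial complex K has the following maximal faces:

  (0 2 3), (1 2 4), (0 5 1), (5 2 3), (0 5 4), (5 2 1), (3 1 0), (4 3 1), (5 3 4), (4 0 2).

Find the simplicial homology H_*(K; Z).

Order the vertices as 0 < 1 < 2 < 3 < 4 < 5. Listing each simplex with vertices in this order, K has dimension 2 with simplices:

  0-simplices (6): [0], [1], [2], [3], [4], [5]
  1-simplices (15): [0,1], [0,2], [0,3], [0,4], [0,5], [1,2], [1,3], [1,4], [1,5], [2,3], [2,4], [2,5], [3,4], [3,5], [4,5]
  2-simplices (10): [0,1,3], [0,1,5], [0,2,3], [0,2,4], [0,4,5], [1,2,4], [1,2,5], [1,3,4], [2,3,5], [3,4,5]

giving chain groups C_0 ≅ Z^6, C_1 ≅ Z^15, C_2 ≅ Z^10.

∂_1: C_1 → C_0 sends each edge [p,q] (with p < q) to q − p. For instance
  ∂[0,3] = [3] − [0].
This gives a 6×15 integer matrix of rank 5; reducing to Smith normal form yields diagonal entries (1,1,1,1,1).

∂_2: C_2 → C_1 maps a triangle to the signed sum of its edges. For instance
  ∂[0,2,4] = [2,4] − [0,4] + [0,2],
  ∂[1,2,4] = [2,4] − [1,4] + [1,2].
This gives a 15×10 integer matrix of rank 10; reducing to Smith normal form yields diagonal entries (1,1,1,1,1,1,1,1,1,2).

Reading off H_k = ker ∂_k / im ∂_{k+1}:

  H_0: rank C_0 − rank ∂_1 = 6 − 5 = 1, and the invariant factors of ∂_1 are all 1, so H_0 = Z.
  H_1: rank ker ∂_1 − rank ∂_2 = (15 − 5) − 10 = 0, and ∂_2 has invariant factor 2 > 1, so H_1 = Z/2.
  H_2: rank ker ∂_2 − rank ∂_3 = (10 − 10) − 0 = 0, and there is no ∂_3, so H_2 = 0.

H_0 = Z,  H_1 = Z/2,  H_2 = 0.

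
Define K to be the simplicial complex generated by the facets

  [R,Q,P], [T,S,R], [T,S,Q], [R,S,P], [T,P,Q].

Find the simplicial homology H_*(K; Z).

We work with the vertex ordering P < Q < R < S < T. The simplices of K, each written with vertices in increasing order, are:

  0-simplices (5): P, Q, R, S, T
  1-simplices (10): PQ, PR, PS, PT, QR, QS, QT, RS, RT, ST
  2-simplices (5): PQR, PQT, PRS, QST, RST

Hence C_0 ≅ Z^5, C_1 ≅ Z^10, C_2 ≅ Z^5.

Boundary ∂_1: C_1 → C_0 sends each edge [p,q] (with p < q) to q − p. For instance
  ∂QT = T − Q.
The resulting 5×10 matrix has rank 4, and its Smith normal form has invariant factors (1,1,1,1).

Boundary ∂_2: C_2 → C_1 acts by ∂[p,q,r] = [q,r] − [p,r] + [p,q]. For instance
  ∂PRS = RS − PS + PR,
  ∂PQR = QR − PR + PQ.
As a 10×5 matrix over Z this has rank 5, with invariant factors (1,1,1,1,1).

Now H_k = ker ∂_k / im ∂_{k+1}, so:

  H_0: rank C_0 − rank ∂_1 = 5 − 4 = 1, and the invariant factors of ∂_1 are all 1, so H_0 = Z.
  H_1: rank ker ∂_1 − rank ∂_2 = (10 − 4) − 5 = 1, and the invariant factors of ∂_2 are all 1, so H_1 = Z.
  H_2: rank ker ∂_2 − rank ∂_3 = (5 − 5) − 0 = 0, and there is no ∂_3, so H_2 = 0.

H_0 = Z,  H_1 = Z,  H_2 = 0.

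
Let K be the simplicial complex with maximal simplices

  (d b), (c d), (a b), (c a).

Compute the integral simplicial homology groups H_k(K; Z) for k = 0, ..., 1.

Order the vertices as a < b < c < d. Listing each simplex with vertices in this order, K has dimension 1 with simplices:

  0-simplices (4): a, b, c, d
  1-simplices (4): ab, ac, bd, cd

so the chain groups are C_0 ≅ Z^4, C_1 ≅ Z^4.

Boundary ∂_1: C_1 → C_0 sends each edge [p,q] (with p < q) to q − p.
As a 4×4 matrix over Z this has rank 3, with invariant factors (1,1,1).

Reading off H_k = ker ∂_k / im ∂_{k+1}:

  H_0: rank C_0 − rank ∂_1 = 4 − 3 = 1, and the invariant factors of ∂_1 are all 1, so H_0 = Z.
  H_1: rank ker ∂_1 − rank ∂_2 = (4 − 3) − 0 = 1, and there is no ∂_2, so H_1 = Z.

(K is a triangulation of the circle S^1.)

H_0 ≅ Z,  H_1 ≅ Z.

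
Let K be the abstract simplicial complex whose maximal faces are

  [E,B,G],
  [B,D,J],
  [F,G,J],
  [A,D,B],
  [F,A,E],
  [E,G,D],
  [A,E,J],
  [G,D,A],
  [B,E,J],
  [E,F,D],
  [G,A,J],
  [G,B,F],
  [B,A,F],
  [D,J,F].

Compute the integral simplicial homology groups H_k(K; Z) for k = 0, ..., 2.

H_0 ≅ Z,  H_1 ≅ Z^2,  H_2 ≅ Z.

Take the total order A < B < D < E < F < G < J on the vertex set. Then K (dimension 2) consists of the simplices:

  0-simplices (7): A, B, D, E, F, G, J
  1-simplices (21): AB, AD, AE, AF, AG, AJ, BD, BE, BF, BG, BJ, DE, DF, DG, DJ, EF, EG, EJ, FG, FJ, GJ
  2-simplices (14): ABD, ABF, ADG, AEF, AEJ, AGJ, BDJ, BEG, BEJ, BFG, DEF, DEG, DFJ, FGJ

Hence C_0 ≅ Z^7, C_1 ≅ Z^21, C_2 ≅ Z^14.

∂_1: C_1 → C_0 sends each edge [p,q] (with p < q) to q − p. For instance
  ∂FG = G − F.
The 7×21 boundary matrix has rank 6 and Smith normal form diag(1,1,1,1,1,1).

The boundary map ∂_2: C_2 → C_1 maps a triangle to the signed sum of its edges. For instance
  ∂DFJ = FJ − DJ + DF,
  ∂BFG = FG − BG + BF.
The resulting 21×14 matrix has rank 13, and its Smith normal form has invariant factors (1,1,1,1,1,1,1,1,1,1,1,1,1).

Computing H_k = (kernel of ∂_k) / (image of ∂_{k+1}):

  H_0: rank C_0 − rank ∂_1 = 7 − 6 = 1, and the invariant factors of ∂_1 are all 1, so H_0 ≅ Z.
  H_1: rank ker ∂_1 − rank ∂_2 = (21 − 6) − 13 = 2, and the invariant factors of ∂_2 are all 1, so H_1 ≅ Z^2.
  H_2: rank ker ∂_2 − rank ∂_3 = (14 − 13) − 0 = 1, and there is no ∂_3, so H_2 ≅ Z.

As a check, the Euler characteristic is 7 − 21 + 14 = 0, which agrees with 1 − 2 + 1 = 0.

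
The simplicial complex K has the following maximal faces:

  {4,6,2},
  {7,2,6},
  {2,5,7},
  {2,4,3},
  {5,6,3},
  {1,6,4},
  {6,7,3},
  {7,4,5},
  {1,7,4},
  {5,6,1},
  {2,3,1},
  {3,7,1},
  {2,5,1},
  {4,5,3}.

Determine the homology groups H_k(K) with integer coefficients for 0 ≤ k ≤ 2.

Take the total order 1 < 2 < 3 < 4 < 5 < 6 < 7 on the vertex set. Then K (dimension 2) consists of the simplices:

  0-simplices (7): [1], [2], [3], [4], [5], [6], [7]
  1-simplices (21): [1,2], [1,3], [1,4], [1,5], [1,6], [1,7], [2,3], [2,4], [2,5], [2,6], [2,7], [3,4], [3,5], [3,6], [3,7], [4,5], [4,6], [4,7], [5,6], [5,7], [6,7]
  2-simplices (14): [1,2,3], [1,2,5], [1,3,7], [1,4,6], [1,4,7], [1,5,6], [2,3,4], [2,4,6], [2,5,7], [2,6,7], [3,4,5], [3,5,6], [3,6,7], [4,5,7]

giving chain groups C_0 ≅ Z^7, C_1 ≅ Z^21, C_2 ≅ Z^14.

The boundary map ∂_1: C_1 → C_0 maps an edge to its endpoints' difference, ∂[p,q] = q − p.
The 7×21 boundary matrix has rank 6 and Smith normal form diag(1,1,1,1,1,1).

∂_2: C_2 → C_1 maps a triangle to the signed sum of its edges. For instance
  ∂[1,4,7] = [4,7] − [1,7] + [1,4],
  ∂[3,6,7] = [6,7] − [3,7] + [3,6].
As a 21×14 matrix over Z this has rank 13, with invariant factors (1,1,1,1,1,1,1,1,1,1,1,1,1).

Computing H_k = (kernel of ∂_k) / (image of ∂_{k+1}):

  H_0: rank C_0 − rank ∂_1 = 7 − 6 = 1, and the invariant factors of ∂_1 are all 1, so H_0 = Z.
  H_1: rank ker ∂_1 − rank ∂_2 = (21 − 6) − 13 = 2, and the invariant factors of ∂_2 are all 1, so H_1 = Z^2.
  H_2: rank ker ∂_2 − rank ∂_3 = (14 − 13) − 0 = 1, and there is no ∂_3, so H_2 = Z.

As a check, the Euler characteristic is 7 − 21 + 14 = 0, which agrees with 1 − 2 + 1 = 0.

H_0 = Z,  H_1 = Z^2,  H_2 = Z.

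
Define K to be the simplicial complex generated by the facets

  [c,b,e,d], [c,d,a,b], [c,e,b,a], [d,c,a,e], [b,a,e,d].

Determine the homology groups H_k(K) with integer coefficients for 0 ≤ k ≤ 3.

We work with the vertex ordering a < b < c < d < e. The simplices of K, each written with vertices in increasing order, are:

  0-simplices (5): a, b, c, d, e
  1-simplices (10): ab, ac, ad, ae, bc, bd, be, cd, ce, de
  2-simplices (10): abc, abd, abe, acd, ace, ade, bcd, bce, bde, cde
  3-simplices (5): abcd, abce, abde, acde, bcde

Hence C_0 ≅ Z^5, C_1 ≅ Z^10, C_2 ≅ Z^10, C_3 ≅ Z^5.

The boundary map ∂_1: C_1 → C_0 sends each edge [p,q] (with p < q) to q − p. For instance
  ∂ae = e − a.
The resulting 5×10 matrix has rank 4, and its Smith normal form has invariant factors (1,1,1,1).

∂_2: C_2 → C_1 maps a triangle to the signed sum of its edges. For instance
  ∂abe = be − ae + ab,
  ∂abd = bd − ad + ab.
The 10×10 boundary matrix has rank 6 and Smith normal form diag(1,1,1,1,1,1).

∂_3: C_3 → C_2 sends each 3-simplex σ to the alternating sum Σ_i (−1)^i (σ with its i-th vertex removed). For instance
  ∂abce = bce − ace + abe − abc,
  ∂bcde = cde − bde + bce − bcd.
As a 10×5 matrix over Z this has rank 4, with invariant factors (1,1,1,1).

Computing H_k = (kernel of ∂_k) / (image of ∂_{k+1}):

  H_0: rank C_0 − rank ∂_1 = 5 − 4 = 1, and the invariant factors of ∂_1 are all 1, so H_0 = Z.
  H_1: rank ker ∂_1 − rank ∂_2 = (10 − 4) − 6 = 0, and the invariant factors of ∂_2 are all 1, so H_1 = 0.
  H_2: rank ker ∂_2 − rank ∂_3 = (10 − 6) − 4 = 0, and the invariant factors of ∂_3 are all 1, so H_2 = 0.
  H_3: rank ker ∂_3 − rank ∂_4 = (5 − 4) − 0 = 1, and there is no ∂_4, so H_3 = Z.

As a check, the Euler characteristic is 5 − 10 + 10 − 5 = 0, which agrees with 1 − 0 + 0 − 1 = 0.

H_0 ≅ Z,  H_1 = 0,  H_2 = 0,  H_3 ≅ Z.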